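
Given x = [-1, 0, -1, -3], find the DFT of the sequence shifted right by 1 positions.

Time shift by 1: X_shifted[k] = ω_4^(1k) · X[k]
Shifted x = [-3, -1, 0, -1]

DFT(x[n-1]) = [-5, -3, -1, -3]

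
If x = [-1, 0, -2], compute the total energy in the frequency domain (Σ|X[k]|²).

Parseval: Σ|x[n]|² = (1/N)Σ|X[k]|², so Σ|X[k]|² = N·Σ|x[n]|² = 3·5.0000

Σ|X[k]|² = N·Σ|x[n]|² = 3·5.0000 = 15.0000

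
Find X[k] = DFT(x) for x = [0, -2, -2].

X[k] = Σ(n=0 to 2) x[n] · ω_3^(nk)
where ω_3 = e^(-2πi/3)

Computing each X[k]:
X[0] = -4
X[1] = 2
X[2] = 2

X = [-4, 2, 2]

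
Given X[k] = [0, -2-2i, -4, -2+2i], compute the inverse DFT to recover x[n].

x[n] = (1/4) Σ(k=0 to 3) X[k] · e^(2πikn/4)

Computing each x[n]:
x[0] = -2
x[1] = 2
x[2] = 0
x[3] = 0

x = [-2, 2, 0, 0]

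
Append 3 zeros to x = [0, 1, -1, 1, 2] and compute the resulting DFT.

Original 5-point DFT: [3, 0.9271+2.1266i, -2.4271-1.3143i, -2.4271+1.3143i, 0.9271-2.1266i]
Zero-padded 8-point DFT provides frequency interpolation.

DFT_8([x, 0, ...]) = [3, -2.0000-0.4142i, 3, -2.0000-2.4142i, -1, -2.0000+2.4142i, 3, -2.0000+0.4142i]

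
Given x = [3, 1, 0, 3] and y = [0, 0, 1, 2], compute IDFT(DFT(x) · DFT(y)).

(x ⊛ y)[n] = Σ(m=0 to 3) x[m] · y[(n-m) mod 4]

Computing each output sample:
(x ⊛ y)[0] = 2
(x ⊛ y)[1] = 3
(x ⊛ y)[2] = 9
(x ⊛ y)[3] = 7

x ⊛ y = [2, 3, 9, 7]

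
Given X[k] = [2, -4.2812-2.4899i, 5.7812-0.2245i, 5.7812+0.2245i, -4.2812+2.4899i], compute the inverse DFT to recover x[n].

x[n] = (1/5) Σ(k=0 to 4) X[k] · e^(2πikn/5)

Computing each x[n]:
x[0] = 1
x[1] = -1
x[2] = 3
x[3] = 2
x[4] = -3

x = [1, -1, 3, 2, -3]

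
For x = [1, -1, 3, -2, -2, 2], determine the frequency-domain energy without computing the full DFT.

Parseval: Σ|x[n]|² = (1/N)Σ|X[k]|², so Σ|X[k]|² = N·Σ|x[n]|² = 6·23.0000

Σ|X[k]|² = N·Σ|x[n]|² = 6·23.0000 = 138.0000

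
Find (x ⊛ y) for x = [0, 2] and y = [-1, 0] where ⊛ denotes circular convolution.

(x ⊛ y)[n] = Σ(m=0 to 1) x[m] · y[(n-m) mod 2]

Computing each output sample:
(x ⊛ y)[0] = 0
(x ⊛ y)[1] = -2

x ⊛ y = [0, -2]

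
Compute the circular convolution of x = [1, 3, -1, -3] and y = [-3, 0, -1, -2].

(x ⊛ y)[n] = Σ(m=0 to 3) x[m] · y[(n-m) mod 4]

Computing each output sample:
(x ⊛ y)[0] = -8
(x ⊛ y)[1] = -4
(x ⊛ y)[2] = 8
(x ⊛ y)[3] = 4

x ⊛ y = [-8, -4, 8, 4]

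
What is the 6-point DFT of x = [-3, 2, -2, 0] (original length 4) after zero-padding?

Original 4-point DFT: [-3, -1-2i, -7, -1+2i]
Zero-padded 6-point DFT provides frequency interpolation.

DFT_6([x, 0, ...]) = [-3, -1, -3.0000-3.4641i, -7, -3.0000+3.4641i, -1]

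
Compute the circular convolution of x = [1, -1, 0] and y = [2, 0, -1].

(x ⊛ y)[n] = Σ(m=0 to 2) x[m] · y[(n-m) mod 3]

Computing each output sample:
(x ⊛ y)[0] = 3
(x ⊛ y)[1] = -2
(x ⊛ y)[2] = -1

x ⊛ y = [3, -2, -1]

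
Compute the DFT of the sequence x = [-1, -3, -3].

X[k] = Σ(n=0 to 2) x[n] · ω_3^(nk)
where ω_3 = e^(-2πi/3)

Computing each X[k]:
X[0] = -7
X[1] = 2
X[2] = 2

X = [-7, 2, 2]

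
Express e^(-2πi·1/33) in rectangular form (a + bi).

ω_33^1 = e^(-2πi·1/33)
= cos(-2π·1/33) + i·sin(-2π·1/33)
= cos(-2π/33) + i·sin(-2π/33)

ω_33^1 = cos(-2π/33) + i·sin(-2π/33) = 0.9819-0.1893i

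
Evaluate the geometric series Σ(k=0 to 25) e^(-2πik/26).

Sum of all nth roots of unity equals 0 for n > 1 (geometric series with r ≠ 1).

0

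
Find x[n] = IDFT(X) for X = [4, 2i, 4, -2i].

x[n] = (1/4) Σ(k=0 to 3) X[k] · e^(2πikn/4)

Computing each x[n]:
x[0] = 2
x[1] = -1
x[2] = 2
x[3] = 1

x = [2, -1, 2, 1]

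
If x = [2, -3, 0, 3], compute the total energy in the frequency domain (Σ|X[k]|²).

Parseval: Σ|x[n]|² = (1/N)Σ|X[k]|², so Σ|X[k]|² = N·Σ|x[n]|² = 4·22.0000

Σ|X[k]|² = N·Σ|x[n]|² = 4·22.0000 = 88.0000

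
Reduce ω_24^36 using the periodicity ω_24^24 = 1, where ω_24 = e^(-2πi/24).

Since ω_24^24 = 1, powers reduce modulo 24.
36 mod 24 = 12
So ω_24^36 = ω_24^12 = e^(-2πi·12/24)

ω_24^36 = ω_24^12 = -1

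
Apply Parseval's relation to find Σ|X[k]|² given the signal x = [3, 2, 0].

Parseval: Σ|x[n]|² = (1/N)Σ|X[k]|², so Σ|X[k]|² = N·Σ|x[n]|² = 3·13.0000

Σ|X[k]|² = N·Σ|x[n]|² = 3·13.0000 = 39.0000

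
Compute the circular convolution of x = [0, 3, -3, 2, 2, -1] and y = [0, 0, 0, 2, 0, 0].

(x ⊛ y)[n] = Σ(m=0 to 5) x[m] · y[(n-m) mod 6]

Computing each output sample:
(x ⊛ y)[0] = 4
(x ⊛ y)[1] = 4
(x ⊛ y)[2] = -2
(x ⊛ y)[3] = 0
(x ⊛ y)[4] = 6
(x ⊛ y)[5] = -6

x ⊛ y = [4, 4, -2, 0, 6, -6]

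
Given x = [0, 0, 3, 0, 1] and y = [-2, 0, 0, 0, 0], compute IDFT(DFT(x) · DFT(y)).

(x ⊛ y)[n] = Σ(m=0 to 4) x[m] · y[(n-m) mod 5]

Computing each output sample:
(x ⊛ y)[0] = 0
(x ⊛ y)[1] = 0
(x ⊛ y)[2] = -6
(x ⊛ y)[3] = 0
(x ⊛ y)[4] = -2

x ⊛ y = [0, 0, -6, 0, -2]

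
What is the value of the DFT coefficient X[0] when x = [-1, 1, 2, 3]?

X[0] = Σ(n=0 to 3) x[n] · ω_4^0 = Σ x[n]
= (-1) + (1) + (2) + (3)

X[0] = 5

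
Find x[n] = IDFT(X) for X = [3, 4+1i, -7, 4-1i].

x[n] = (1/4) Σ(k=0 to 3) X[k] · e^(2πikn/4)

Computing each x[n]:
x[0] = 1
x[1] = 2
x[2] = -3
x[3] = 3

x = [1, 2, -3, 3]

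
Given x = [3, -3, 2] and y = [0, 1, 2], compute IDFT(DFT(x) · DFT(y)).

(x ⊛ y)[n] = Σ(m=0 to 2) x[m] · y[(n-m) mod 3]

Computing each output sample:
(x ⊛ y)[0] = -4
(x ⊛ y)[1] = 7
(x ⊛ y)[2] = 3

x ⊛ y = [-4, 7, 3]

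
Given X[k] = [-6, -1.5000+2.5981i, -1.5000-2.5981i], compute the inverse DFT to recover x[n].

x[n] = (1/3) Σ(k=0 to 2) X[k] · e^(2πikn/3)

Computing each x[n]:
x[0] = -3
x[1] = -3
x[2] = 0

x = [-3, -3, 0]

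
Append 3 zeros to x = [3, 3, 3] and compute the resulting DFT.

Original 3-point DFT: [9, 0, 0]
Zero-padded 6-point DFT provides frequency interpolation.

DFT_6([x, 0, ...]) = [9, 3.0000-5.1962i, 0, 3, 0, 3.0000+5.1962i]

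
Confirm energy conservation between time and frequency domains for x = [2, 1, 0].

Time domain:
Σ|x[n]|² = |2|² + |1|² + |0|² = 5.0000

Frequency domain:
(1/3)Σ|X[k]|² = (1/3)(|3|² + |1.5000-0.8660i|² + |1.5000+0.8660i|²) = (1/3)·15.0000 = 5.0000

Both sides agree, confirming Parseval's theorem.

Σ|x[n]|² = (1/N)Σ|X[k]|² = 5.0000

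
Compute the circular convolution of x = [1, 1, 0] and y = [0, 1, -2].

(x ⊛ y)[n] = Σ(m=0 to 2) x[m] · y[(n-m) mod 3]

Computing each output sample:
(x ⊛ y)[0] = -2
(x ⊛ y)[1] = 1
(x ⊛ y)[2] = -1

x ⊛ y = [-2, 1, -1]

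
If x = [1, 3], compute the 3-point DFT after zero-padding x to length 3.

Original 2-point DFT: [4, -2]
Zero-padded 3-point DFT provides frequency interpolation.

DFT_3([x, 0, ...]) = [4, -0.5000-2.5981i, -0.5000+2.5981i]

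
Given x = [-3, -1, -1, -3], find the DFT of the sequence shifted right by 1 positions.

Time shift by 1: X_shifted[k] = ω_4^(1k) · X[k]
Shifted x = [-3, -3, -1, -1]

DFT(x[n-1]) = [-8, -2+2i, 0, -2-2i]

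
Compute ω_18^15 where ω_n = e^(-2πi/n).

ω_18^15 = e^(-2πi·15/18)
= cos(-2π·15/18) + i·sin(-2π·15/18)
= cos(-30π/18) + i·sin(-30π/18)

ω_18^15 = cos(-30π/18) + i·sin(-30π/18) = 0.5000+0.8660i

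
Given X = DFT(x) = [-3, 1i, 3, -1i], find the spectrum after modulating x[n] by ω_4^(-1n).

Modulation property: DFT(ω_4^(-1n)·x[n]) = X[(k-1) mod 4], so circularly shift X by 1 positions.

X[k-1] = [-1i, -3, 1i, 3]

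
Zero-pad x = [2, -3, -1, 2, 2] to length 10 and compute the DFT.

Original 5-point DFT: [2, 0.8820+6.5186i, 3.1180+0.0858i, 3.1180-0.0858i, 0.8820-6.5186i]
Zero-padded 10-point DFT provides frequency interpolation.

DFT_10([x, 0, ...]) = [2, -2.9721-0.3633i, 0.8820+6.5186i, 5.9721+1.5388i, 3.1180+0.0858i, 4, 3.1180-0.0858i, 5.9721-1.5388i, 0.8820-6.5186i, -2.9721+0.3633i]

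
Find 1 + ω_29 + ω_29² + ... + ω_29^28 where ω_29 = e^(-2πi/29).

Sum of all nth roots of unity equals 0 for n > 1 (geometric series with r ≠ 1).

0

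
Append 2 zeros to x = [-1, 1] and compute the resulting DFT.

Original 2-point DFT: [0, -2]
Zero-padded 4-point DFT provides frequency interpolation.

DFT_4([x, 0, ...]) = [0, -1-1i, -2, -1+1i]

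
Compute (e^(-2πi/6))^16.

Since ω_6^6 = 1, powers reduce modulo 6.
16 mod 6 = 4
So ω_6^16 = ω_6^4 = e^(-2πi·4/6)

ω_6^16 = ω_6^4 = -0.5000+0.8660i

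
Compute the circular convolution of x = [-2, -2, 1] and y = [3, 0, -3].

(x ⊛ y)[n] = Σ(m=0 to 2) x[m] · y[(n-m) mod 3]

Computing each output sample:
(x ⊛ y)[0] = 0
(x ⊛ y)[1] = -9
(x ⊛ y)[2] = 9

x ⊛ y = [0, -9, 9]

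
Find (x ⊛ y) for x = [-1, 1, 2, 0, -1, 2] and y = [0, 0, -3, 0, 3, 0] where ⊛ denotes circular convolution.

(x ⊛ y)[n] = Σ(m=0 to 5) x[m] · y[(n-m) mod 6]

Computing each output sample:
(x ⊛ y)[0] = 9
(x ⊛ y)[1] = -6
(x ⊛ y)[2] = 0
(x ⊛ y)[3] = 3
(x ⊛ y)[4] = -9
(x ⊛ y)[5] = 3

x ⊛ y = [9, -6, 0, 3, -9, 3]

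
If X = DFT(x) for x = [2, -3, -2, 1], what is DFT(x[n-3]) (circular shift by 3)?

Time shift by 3: X_shifted[k] = ω_4^(3k) · X[k]
Shifted x = [-3, -2, 1, 2]

DFT(x[n-3]) = [-2, -4+4i, -2, -4-4i]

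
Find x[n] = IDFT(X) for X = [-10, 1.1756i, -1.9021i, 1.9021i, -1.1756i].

x[n] = (1/5) Σ(k=0 to 4) X[k] · e^(2πikn/5)

Computing each x[n]:
x[0] = -2
x[1] = -2
x[2] = -3
x[3] = -1
x[4] = -2

x = [-2, -2, -3, -1, -2]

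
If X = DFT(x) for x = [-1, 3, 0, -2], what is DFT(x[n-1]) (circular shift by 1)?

Time shift by 1: X_shifted[k] = ω_4^(1k) · X[k]
Shifted x = [-2, -1, 3, 0]

DFT(x[n-1]) = [0, -5+1i, 2, -5-1i]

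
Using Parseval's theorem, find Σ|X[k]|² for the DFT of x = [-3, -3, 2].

Parseval: Σ|x[n]|² = (1/N)Σ|X[k]|², so Σ|X[k]|² = N·Σ|x[n]|² = 3·22.0000

Σ|X[k]|² = N·Σ|x[n]|² = 3·22.0000 = 66.0000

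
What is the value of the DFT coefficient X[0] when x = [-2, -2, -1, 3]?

X[0] = Σ(n=0 to 3) x[n] · ω_4^0 = Σ x[n]
= (-2) + (-2) + (-1) + (3)

X[0] = -2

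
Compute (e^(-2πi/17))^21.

Since ω_17^17 = 1, powers reduce modulo 17.
21 mod 17 = 4
So ω_17^21 = ω_17^4 = e^(-2πi·4/17)

ω_17^21 = ω_17^4 = 0.0923-0.9957i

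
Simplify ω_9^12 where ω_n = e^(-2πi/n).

Since ω_9^9 = 1, powers reduce modulo 9.
12 mod 9 = 3
So ω_9^12 = ω_9^3 = e^(-2πi·3/9)

ω_9^12 = ω_9^3 = -0.5000-0.8660i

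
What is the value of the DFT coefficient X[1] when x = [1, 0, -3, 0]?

X[1] = Σ(n=0 to 3) x[n] · ω_4^(1n) where ω_4 = e^(-2πi/4)
= (1)·ω_4^0 + (0)·ω_4^1 + (-3)·ω_4^2 + (0)·ω_4^3

X[1] = 4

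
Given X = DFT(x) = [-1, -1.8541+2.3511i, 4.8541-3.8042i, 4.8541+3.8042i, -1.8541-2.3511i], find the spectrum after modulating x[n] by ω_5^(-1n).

Modulation property: DFT(ω_5^(-1n)·x[n]) = X[(k-1) mod 5], so circularly shift X by 1 positions.

X[k-1] = [-1.8541-2.3511i, -1, -1.8541+2.3511i, 4.8541-3.8042i, 4.8541+3.8042i]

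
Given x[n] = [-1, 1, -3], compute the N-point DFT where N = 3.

X[k] = Σ(n=0 to 2) x[n] · ω_3^(nk)
where ω_3 = e^(-2πi/3)

Computing each X[k]:
X[0] = -3
X[1] = -3.4641i
X[2] = 3.4641i

X = [-3, -3.4641i, 3.4641i]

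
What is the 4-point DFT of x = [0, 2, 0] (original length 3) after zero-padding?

Original 3-point DFT: [2, -1.0000-1.7321i, -1.0000+1.7321i]
Zero-padded 4-point DFT provides frequency interpolation.

DFT_4([x, 0, ...]) = [2, -2i, -2, 2i]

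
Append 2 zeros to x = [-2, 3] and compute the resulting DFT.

Original 2-point DFT: [1, -5]
Zero-padded 4-point DFT provides frequency interpolation.

DFT_4([x, 0, ...]) = [1, -2-3i, -5, -2+3i]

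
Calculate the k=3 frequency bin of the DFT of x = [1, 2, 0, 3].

X[3] = Σ(n=0 to 3) x[n] · ω_4^(3n) where ω_4 = e^(-2πi/4)
= (1)·ω_4^0 + (2)·ω_4^3 + (0)·ω_4^6 + (3)·ω_4^9

X[3] = 1-1i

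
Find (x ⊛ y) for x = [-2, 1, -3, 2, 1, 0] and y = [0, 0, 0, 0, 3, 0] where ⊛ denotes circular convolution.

(x ⊛ y)[n] = Σ(m=0 to 5) x[m] · y[(n-m) mod 6]

Computing each output sample:
(x ⊛ y)[0] = -9
(x ⊛ y)[1] = 6
(x ⊛ y)[2] = 3
(x ⊛ y)[3] = 0
(x ⊛ y)[4] = -6
(x ⊛ y)[5] = 3

x ⊛ y = [-9, 6, 3, 0, -6, 3]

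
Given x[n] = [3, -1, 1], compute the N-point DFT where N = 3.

X[k] = Σ(n=0 to 2) x[n] · ω_3^(nk)
where ω_3 = e^(-2πi/3)

Computing each X[k]:
X[0] = 3
X[1] = 3.0000+1.7321i
X[2] = 3.0000-1.7321i

X = [3, 3.0000+1.7321i, 3.0000-1.7321i]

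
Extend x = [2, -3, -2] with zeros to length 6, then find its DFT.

Original 3-point DFT: [-3, 4.5000+0.8660i, 4.5000-0.8660i]
Zero-padded 6-point DFT provides frequency interpolation.

DFT_6([x, 0, ...]) = [-3, 1.5000+4.3301i, 4.5000+0.8660i, 3, 4.5000-0.8660i, 1.5000-4.3301i]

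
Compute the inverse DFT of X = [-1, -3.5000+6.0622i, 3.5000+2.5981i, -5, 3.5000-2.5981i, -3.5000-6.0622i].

x[n] = (1/6) Σ(k=0 to 5) X[k] · e^(2πikn/6)

Computing each x[n]:
x[0] = -1
x[1] = -3
x[2] = -2
x[3] = 3
x[4] = 0
x[5] = 2

x = [-1, -3, -2, 3, 0, 2]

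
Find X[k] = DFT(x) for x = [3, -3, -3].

X[k] = Σ(n=0 to 2) x[n] · ω_3^(nk)
where ω_3 = e^(-2πi/3)

Computing each X[k]:
X[0] = -3
X[1] = 6
X[2] = 6

X = [-3, 6, 6]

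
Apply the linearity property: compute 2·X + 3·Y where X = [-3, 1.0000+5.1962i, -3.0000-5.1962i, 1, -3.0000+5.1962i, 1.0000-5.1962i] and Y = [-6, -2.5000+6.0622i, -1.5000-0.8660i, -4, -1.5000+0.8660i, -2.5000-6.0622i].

By linearity: DFT(2x + 3y) = 2·DFT(x) + 3·DFT(y)
= 2·[-3, 1.0000+5.1962i, -3.0000-5.1962i, 1, -3.0000+5.1962i, 1.0000-5.1962i] + 3·[-6, -2.5000+6.0622i, -1.5000-0.8660i, -4, -1.5000+0.8660i, -2.5000-6.0622i]

Computing element-wise:
Z[0] = 2·(-3) + 3·(-6) = -24
Z[1] = 2·(1.0000+5.1962i) + 3·(-2.5000+6.0622i) = -5.5000+28.5790i
Z[2] = 2·(-3.0000-5.1962i) + 3·(-1.5000-0.8660i) = -10.5000-12.9904i
Z[3] = 2·(1) + 3·(-4) = -10
Z[4] = 2·(-3.0000+5.1962i) + 3·(-1.5000+0.8660i) = -10.5000+12.9904i
Z[5] = 2·(1.0000-5.1962i) + 3·(-2.5000-6.0622i) = -5.5000-28.5790i

DFT(2x + 3y) = 2·X + 3·Y = [-24, -5.5000+28.5790i, -10.5000-12.9904i, -10, -10.5000+12.9904i, -5.5000-28.5790i]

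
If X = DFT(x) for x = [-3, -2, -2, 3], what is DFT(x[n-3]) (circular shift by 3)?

Time shift by 3: X_shifted[k] = ω_4^(3k) · X[k]
Shifted x = [-2, -2, 3, -3]

DFT(x[n-3]) = [-4, -5-1i, 6, -5+1i]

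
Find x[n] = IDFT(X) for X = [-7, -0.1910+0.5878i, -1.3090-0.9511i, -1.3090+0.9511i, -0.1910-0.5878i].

x[n] = (1/5) Σ(k=0 to 4) X[k] · e^(2πikn/5)

Computing each x[n]:
x[0] = -2
x[1] = -1
x[2] = -2
x[3] = -1
x[4] = -1

x = [-2, -1, -2, -1, -1]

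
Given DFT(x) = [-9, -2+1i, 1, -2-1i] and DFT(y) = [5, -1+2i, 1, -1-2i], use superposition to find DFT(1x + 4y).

By linearity: DFT(1x + 4y) = 1·DFT(x) + 4·DFT(y)
= 1·[-9, -2+1i, 1, -2-1i] + 4·[5, -1+2i, 1, -1-2i]

Computing element-wise:
Z[0] = 1·(-9) + 4·(5) = 11
Z[1] = 1·(-2+1i) + 4·(-1+2i) = -6+9i
Z[2] = 1·(1) + 4·(1) = 5
Z[3] = 1·(-2-1i) + 4·(-1-2i) = -6-9i

DFT(1x + 4y) = 1·X + 4·Y = [11, -6+9i, 5, -6-9i]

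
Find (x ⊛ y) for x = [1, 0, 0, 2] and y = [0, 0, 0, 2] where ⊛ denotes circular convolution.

(x ⊛ y)[n] = Σ(m=0 to 3) x[m] · y[(n-m) mod 4]

Computing each output sample:
(x ⊛ y)[0] = 0
(x ⊛ y)[1] = 0
(x ⊛ y)[2] = 4
(x ⊛ y)[3] = 2

x ⊛ y = [0, 0, 4, 2]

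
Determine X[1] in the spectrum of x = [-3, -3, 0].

X[1] = Σ(n=0 to 2) x[n] · ω_3^(1n) where ω_3 = e^(-2πi/3)
= (-3)·ω_3^0 + (-3)·ω_3^1 + (0)·ω_3^2

X[1] = -1.5000+2.5981i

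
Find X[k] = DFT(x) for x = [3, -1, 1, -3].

X[k] = Σ(n=0 to 3) x[n] · ω_4^(nk)
where ω_4 = e^(-2πi/4)

Computing each X[k]:
X[0] = 0
X[1] = 2-2i
X[2] = 8
X[3] = 2+2i

X = [0, 2-2i, 8, 2+2i]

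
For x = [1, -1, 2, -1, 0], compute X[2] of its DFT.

X[2] = Σ(n=0 to 4) x[n] · ω_5^(2n) where ω_5 = e^(-2πi/5)
= (1)·ω_5^0 + (-1)·ω_5^2 + (2)·ω_5^4 + (-1)·ω_5^6 + (0)·ω_5^8

X[2] = 2.1180+3.4410i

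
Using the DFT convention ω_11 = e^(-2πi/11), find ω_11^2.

ω_11^2 = e^(-2πi·2/11)
= cos(-2π·2/11) + i·sin(-2π·2/11)
= cos(-4π/11) + i·sin(-4π/11)

ω_11^2 = cos(-4π/11) + i·sin(-4π/11) = 0.4154-0.9096i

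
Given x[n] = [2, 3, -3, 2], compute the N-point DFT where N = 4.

X[k] = Σ(n=0 to 3) x[n] · ω_4^(nk)
where ω_4 = e^(-2πi/4)

Computing each X[k]:
X[0] = 4
X[1] = 5-1i
X[2] = -6
X[3] = 5+1i

X = [4, 5-1i, -6, 5+1i]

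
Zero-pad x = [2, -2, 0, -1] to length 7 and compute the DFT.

Original 4-point DFT: [-1, 2+1i, 5, 2-1i]
Zero-padded 7-point DFT provides frequency interpolation.

DFT_7([x, 0, ...]) = [-1, 1.6540+1.9975i, 1.8216+1.1680i, 4.0245+1.8427i, 4.0245-1.8427i, 1.8216-1.1680i, 1.6540-1.9975i]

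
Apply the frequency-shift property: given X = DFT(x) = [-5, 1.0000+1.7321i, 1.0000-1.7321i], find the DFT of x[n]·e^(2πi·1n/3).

Modulation property: DFT(ω_3^(-1n)·x[n]) = X[(k-1) mod 3], so circularly shift X by 1 positions.

X[k-1] = [1.0000-1.7321i, -5, 1.0000+1.7321i]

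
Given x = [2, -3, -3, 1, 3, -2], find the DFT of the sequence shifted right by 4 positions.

Time shift by 4: X_shifted[k] = ω_6^(4k) · X[k]
Shifted x = [-3, 1, 3, -2, 2, -3]

DFT(x[n-4]) = [-2, -4.5000-4.3301i, -6.5000-2.5981i, 6, -6.5000+2.5981i, -4.5000+4.3301i]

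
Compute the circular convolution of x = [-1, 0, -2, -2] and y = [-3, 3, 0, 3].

(x ⊛ y)[n] = Σ(m=0 to 3) x[m] · y[(n-m) mod 4]

Computing each output sample:
(x ⊛ y)[0] = -3
(x ⊛ y)[1] = -9
(x ⊛ y)[2] = 0
(x ⊛ y)[3] = -3

x ⊛ y = [-3, -9, 0, -3]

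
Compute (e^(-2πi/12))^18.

Since ω_12^12 = 1, powers reduce modulo 12.
18 mod 12 = 6
So ω_12^18 = ω_12^6 = e^(-2πi·6/12)

ω_12^18 = ω_12^6 = -1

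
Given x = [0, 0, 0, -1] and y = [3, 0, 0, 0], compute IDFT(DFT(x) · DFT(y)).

(x ⊛ y)[n] = Σ(m=0 to 3) x[m] · y[(n-m) mod 4]

Computing each output sample:
(x ⊛ y)[0] = 0
(x ⊛ y)[1] = 0
(x ⊛ y)[2] = 0
(x ⊛ y)[3] = -3

x ⊛ y = [0, 0, 0, -3]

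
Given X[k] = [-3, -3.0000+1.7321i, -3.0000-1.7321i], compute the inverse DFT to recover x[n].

x[n] = (1/3) Σ(k=0 to 2) X[k] · e^(2πikn/3)

Computing each x[n]:
x[0] = -3
x[1] = -1
x[2] = 1

x = [-3, -1, 1]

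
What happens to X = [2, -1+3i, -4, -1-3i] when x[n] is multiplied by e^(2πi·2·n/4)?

Modulation property: DFT(ω_4^(-2n)·x[n]) = X[(k-2) mod 4], so circularly shift X by 2 positions.

X[k-2] = [-4, -1-3i, 2, -1+3i]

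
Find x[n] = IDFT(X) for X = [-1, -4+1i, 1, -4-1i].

x[n] = (1/4) Σ(k=0 to 3) X[k] · e^(2πikn/4)

Computing each x[n]:
x[0] = -2
x[1] = -1
x[2] = 2
x[3] = 0

x = [-2, -1, 2, 0]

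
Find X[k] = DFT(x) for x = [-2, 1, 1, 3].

X[k] = Σ(n=0 to 3) x[n] · ω_4^(nk)
where ω_4 = e^(-2πi/4)

Computing each X[k]:
X[0] = 3
X[1] = -3+2i
X[2] = -5
X[3] = -3-2i

X = [3, -3+2i, -5, -3-2i]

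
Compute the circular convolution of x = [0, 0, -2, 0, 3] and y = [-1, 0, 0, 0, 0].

(x ⊛ y)[n] = Σ(m=0 to 4) x[m] · y[(n-m) mod 5]

Computing each output sample:
(x ⊛ y)[0] = 0
(x ⊛ y)[1] = 0
(x ⊛ y)[2] = 2
(x ⊛ y)[3] = 0
(x ⊛ y)[4] = -3

x ⊛ y = [0, 0, 2, 0, -3]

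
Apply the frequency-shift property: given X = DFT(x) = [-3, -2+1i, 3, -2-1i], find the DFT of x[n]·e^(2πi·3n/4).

Modulation property: DFT(ω_4^(-3n)·x[n]) = X[(k-3) mod 4], so circularly shift X by 3 positions.

X[k-3] = [-2+1i, 3, -2-1i, -3]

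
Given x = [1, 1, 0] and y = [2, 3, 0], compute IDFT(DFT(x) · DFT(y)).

(x ⊛ y)[n] = Σ(m=0 to 2) x[m] · y[(n-m) mod 3]

Computing each output sample:
(x ⊛ y)[0] = 2
(x ⊛ y)[1] = 5
(x ⊛ y)[2] = 3

x ⊛ y = [2, 5, 3]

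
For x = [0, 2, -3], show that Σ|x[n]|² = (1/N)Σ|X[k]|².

Time domain:
Σ|x[n]|² = |0|² + |2|² + |-3|² = 13.0000

Frequency domain:
(1/3)Σ|X[k]|² = (1/3)(|-1|² + |0.5000-4.3301i|² + |0.5000+4.3301i|²) = (1/3)·39.0000 = 13.0000

Both sides agree, confirming Parseval's theorem.

Σ|x[n]|² = (1/N)Σ|X[k]|² = 13.0000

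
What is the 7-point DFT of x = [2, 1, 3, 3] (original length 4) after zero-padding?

Original 4-point DFT: [9, -1+2i, 1, -1-2i]
Zero-padded 7-point DFT provides frequency interpolation.

DFT_7([x, 0, ...]) = [9, -0.7470-5.0083i, 0.9450+2.6722i, 2.3019-1.0132i, 2.3019+1.0132i, 0.9450-2.6722i, -0.7470+5.0083i]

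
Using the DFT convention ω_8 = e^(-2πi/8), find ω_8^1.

ω_8^1 = e^(-2πi·1/8)
= cos(-2π·1/8) + i·sin(-2π·1/8)
= cos(-2π/8) + i·sin(-2π/8)

ω_8^1 = cos(-2π/8) + i·sin(-2π/8) = 0.7071-0.7071i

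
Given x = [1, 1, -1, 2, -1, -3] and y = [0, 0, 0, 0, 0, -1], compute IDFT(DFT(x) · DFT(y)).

(x ⊛ y)[n] = Σ(m=0 to 5) x[m] · y[(n-m) mod 6]

Computing each output sample:
(x ⊛ y)[0] = -1
(x ⊛ y)[1] = 1
(x ⊛ y)[2] = -2
(x ⊛ y)[3] = 1
(x ⊛ y)[4] = 3
(x ⊛ y)[5] = -1

x ⊛ y = [-1, 1, -2, 1, 3, -1]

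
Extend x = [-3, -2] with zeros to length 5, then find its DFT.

Original 2-point DFT: [-5, -1]
Zero-padded 5-point DFT provides frequency interpolation.

DFT_5([x, 0, ...]) = [-5, -3.6180+1.9021i, -1.3820+1.1756i, -1.3820-1.1756i, -3.6180-1.9021i]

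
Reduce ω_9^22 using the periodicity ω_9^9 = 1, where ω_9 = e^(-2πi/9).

Since ω_9^9 = 1, powers reduce modulo 9.
22 mod 9 = 4
So ω_9^22 = ω_9^4 = e^(-2πi·4/9)

ω_9^22 = ω_9^4 = -0.9397-0.3420i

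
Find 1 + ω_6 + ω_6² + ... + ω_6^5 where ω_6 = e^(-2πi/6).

Sum of all nth roots of unity equals 0 for n > 1 (geometric series with r ≠ 1).

0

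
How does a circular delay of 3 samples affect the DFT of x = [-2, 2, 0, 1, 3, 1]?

Time shift by 3: X_shifted[k] = ω_6^(3k) · X[k]
Shifted x = [1, 3, 1, -2, 2, 0]

DFT(x[n-3]) = [5, 3.0000-1.7321i, -4.0000-3.4641i, 3, -4.0000+3.4641i, 3.0000+1.7321i]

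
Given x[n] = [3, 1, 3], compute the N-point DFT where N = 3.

X[k] = Σ(n=0 to 2) x[n] · ω_3^(nk)
where ω_3 = e^(-2πi/3)

Computing each X[k]:
X[0] = 7
X[1] = 1.0000+1.7321i
X[2] = 1.0000-1.7321i

X = [7, 1.0000+1.7321i, 1.0000-1.7321i]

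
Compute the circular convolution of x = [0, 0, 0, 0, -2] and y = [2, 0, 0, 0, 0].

(x ⊛ y)[n] = Σ(m=0 to 4) x[m] · y[(n-m) mod 5]

Computing each output sample:
(x ⊛ y)[0] = 0
(x ⊛ y)[1] = 0
(x ⊛ y)[2] = 0
(x ⊛ y)[3] = 0
(x ⊛ y)[4] = -4

x ⊛ y = [0, 0, 0, 0, -4]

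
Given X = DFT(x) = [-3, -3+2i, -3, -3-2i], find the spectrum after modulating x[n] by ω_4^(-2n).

Modulation property: DFT(ω_4^(-2n)·x[n]) = X[(k-2) mod 4], so circularly shift X by 2 positions.

X[k-2] = [-3, -3-2i, -3, -3+2i]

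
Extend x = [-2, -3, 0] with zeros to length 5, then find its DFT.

Original 3-point DFT: [-5, -0.5000+2.5981i, -0.5000-2.5981i]
Zero-padded 5-point DFT provides frequency interpolation.

DFT_5([x, 0, ...]) = [-5, -2.9271+2.8532i, 0.4271+1.7634i, 0.4271-1.7634i, -2.9271-2.8532i]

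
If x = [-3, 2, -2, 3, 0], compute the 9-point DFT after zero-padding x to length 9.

Original 5-point DFT: [0, -3.1910+1.0368i, -4.3090-5.9309i, -4.3090+5.9309i, -3.1910-1.0368i]
Zero-padded 9-point DFT provides frequency interpolation.

DFT_9([x, 0, ...]) = [0, -3.3152-1.9140i, -2.2733+1.3125i, -3.4641i, -7.9115-4.5677i, -7.9115+4.5677i, 3.4641i, -2.2733-1.3125i, -3.3152+1.9140i]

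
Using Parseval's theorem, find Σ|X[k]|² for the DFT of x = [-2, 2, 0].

Parseval: Σ|x[n]|² = (1/N)Σ|X[k]|², so Σ|X[k]|² = N·Σ|x[n]|² = 3·8.0000

Σ|X[k]|² = N·Σ|x[n]|² = 3·8.0000 = 24.0000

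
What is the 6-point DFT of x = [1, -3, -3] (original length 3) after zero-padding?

Original 3-point DFT: [-5, 4, 4]
Zero-padded 6-point DFT provides frequency interpolation.

DFT_6([x, 0, ...]) = [-5, 1.0000+5.1962i, 4, 1, 4, 1.0000-5.1962i]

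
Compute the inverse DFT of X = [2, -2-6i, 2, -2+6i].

x[n] = (1/4) Σ(k=0 to 3) X[k] · e^(2πikn/4)

Computing each x[n]:
x[0] = 0
x[1] = 3
x[2] = 2
x[3] = -3

x = [0, 3, 2, -3]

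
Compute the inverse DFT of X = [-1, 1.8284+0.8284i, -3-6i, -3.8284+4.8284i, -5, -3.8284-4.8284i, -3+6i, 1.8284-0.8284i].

x[n] = (1/8) Σ(k=0 to 7) X[k] · e^(2πikn/8)

Computing each x[n]:
x[0] = -2
x[1] = 2
x[2] = 1
x[3] = -3
x[4] = -1
x[5] = 2
x[6] = -1
x[7] = 1

x = [-2, 2, 1, -3, -1, 2, -1, 1]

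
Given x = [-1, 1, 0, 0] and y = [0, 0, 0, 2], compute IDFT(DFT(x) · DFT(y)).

(x ⊛ y)[n] = Σ(m=0 to 3) x[m] · y[(n-m) mod 4]

Computing each output sample:
(x ⊛ y)[0] = 2
(x ⊛ y)[1] = 0
(x ⊛ y)[2] = 0
(x ⊛ y)[3] = -2

x ⊛ y = [2, 0, 0, -2]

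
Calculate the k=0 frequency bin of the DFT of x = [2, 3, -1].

X[0] = Σ(n=0 to 2) x[n] · ω_3^0 = Σ x[n]
= (2) + (3) + (-1)

X[0] = 4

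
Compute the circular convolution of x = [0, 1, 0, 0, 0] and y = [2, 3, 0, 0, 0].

(x ⊛ y)[n] = Σ(m=0 to 4) x[m] · y[(n-m) mod 5]

Computing each output sample:
(x ⊛ y)[0] = 0
(x ⊛ y)[1] = 2
(x ⊛ y)[2] = 3
(x ⊛ y)[3] = 0
(x ⊛ y)[4] = 0

x ⊛ y = [0, 2, 3, 0, 0]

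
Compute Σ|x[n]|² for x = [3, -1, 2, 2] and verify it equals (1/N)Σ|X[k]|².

Time domain:
Σ|x[n]|² = |3|² + |-1|² + |2|² + |2|² = 18.0000

Frequency domain:
(1/4)Σ|X[k]|² = (1/4)(|6|² + |1+3i|² + |4|² + |1-3i|²) = (1/4)·72.0000 = 18.0000

Both sides agree, confirming Parseval's theorem.

Σ|x[n]|² = (1/N)Σ|X[k]|² = 18.0000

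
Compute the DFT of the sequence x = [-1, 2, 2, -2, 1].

X[k] = Σ(n=0 to 4) x[n] · ω_5^(nk)
where ω_5 = e^(-2πi/5)

Computing each X[k]:
X[0] = 2
X[1] = -0.0729-3.3022i
X[2] = -3.4271+3.2164i
X[3] = -3.4271-3.2164i
X[4] = -0.0729+3.3022i

X = [2, -0.0729-3.3022i, -3.4271+3.2164i, -3.4271-3.2164i, -0.0729+3.3022i]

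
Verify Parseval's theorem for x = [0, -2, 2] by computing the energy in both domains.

Time domain:
Σ|x[n]|² = |0|² + |-2|² + |2|² = 8.0000

Frequency domain:
(1/3)Σ|X[k]|² = (1/3)(|0|² + |3.4641i|² + |-3.4641i|²) = (1/3)·24.0000 = 8.0000

Both sides agree, confirming Parseval's theorem.

Σ|x[n]|² = (1/N)Σ|X[k]|² = 8.0000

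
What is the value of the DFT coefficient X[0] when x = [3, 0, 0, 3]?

X[0] = Σ(n=0 to 3) x[n] · ω_4^0 = Σ x[n]
= (3) + (0) + (0) + (3)

X[0] = 6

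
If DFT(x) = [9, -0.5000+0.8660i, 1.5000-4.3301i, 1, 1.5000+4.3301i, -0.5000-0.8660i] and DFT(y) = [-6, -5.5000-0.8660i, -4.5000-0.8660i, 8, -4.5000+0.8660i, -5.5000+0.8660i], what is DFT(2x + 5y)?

By linearity: DFT(2x + 5y) = 2·DFT(x) + 5·DFT(y)
= 2·[9, -0.5000+0.8660i, 1.5000-4.3301i, 1, 1.5000+4.3301i, -0.5000-0.8660i] + 5·[-6, -5.5000-0.8660i, -4.5000-0.8660i, 8, -4.5000+0.8660i, -5.5000+0.8660i]

Computing element-wise:
Z[0] = 2·(9) + 5·(-6) = -12
Z[1] = 2·(-0.5000+0.8660i) + 5·(-5.5000-0.8660i) = -28.5000-2.5980i
Z[2] = 2·(1.5000-4.3301i) + 5·(-4.5000-0.8660i) = -19.5000-12.9902i
Z[3] = 2·(1) + 5·(8) = 42
Z[4] = 2·(1.5000+4.3301i) + 5·(-4.5000+0.8660i) = -19.5000+12.9902i
Z[5] = 2·(-0.5000-0.8660i) + 5·(-5.5000+0.8660i) = -28.5000+2.5980i

DFT(2x + 5y) = 2·X + 5·Y = [-12, -28.5000-2.5980i, -19.5000-12.9902i, 42, -19.5000+12.9902i, -28.5000+2.5980i]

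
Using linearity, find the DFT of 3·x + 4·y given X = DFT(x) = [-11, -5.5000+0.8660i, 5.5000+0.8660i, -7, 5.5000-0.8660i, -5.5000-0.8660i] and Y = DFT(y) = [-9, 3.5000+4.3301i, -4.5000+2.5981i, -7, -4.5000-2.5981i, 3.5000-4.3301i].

By linearity: DFT(3x + 4y) = 3·DFT(x) + 4·DFT(y)
= 3·[-11, -5.5000+0.8660i, 5.5000+0.8660i, -7, 5.5000-0.8660i, -5.5000-0.8660i] + 4·[-9, 3.5000+4.3301i, -4.5000+2.5981i, -7, -4.5000-2.5981i, 3.5000-4.3301i]

Computing element-wise:
Z[0] = 3·(-11) + 4·(-9) = -69
Z[1] = 3·(-5.5000+0.8660i) + 4·(3.5000+4.3301i) = -2.5000+19.9184i
Z[2] = 3·(5.5000+0.8660i) + 4·(-4.5000+2.5981i) = -1.5000+12.9904i
Z[3] = 3·(-7) + 4·(-7) = -49
Z[4] = 3·(5.5000-0.8660i) + 4·(-4.5000-2.5981i) = -1.5000-12.9904i
Z[5] = 3·(-5.5000-0.8660i) + 4·(3.5000-4.3301i) = -2.5000-19.9184i

DFT(3x + 4y) = 3·X + 4·Y = [-69, -2.5000+19.9184i, -1.5000+12.9904i, -49, -1.5000-12.9904i, -2.5000-19.9184i]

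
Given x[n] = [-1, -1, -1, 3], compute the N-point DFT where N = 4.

X[k] = Σ(n=0 to 3) x[n] · ω_4^(nk)
where ω_4 = e^(-2πi/4)

Computing each X[k]:
X[0] = 0
X[1] = 4i
X[2] = -4
X[3] = -4i

X = [0, 4i, -4, -4i]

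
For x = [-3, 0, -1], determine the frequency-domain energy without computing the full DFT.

Parseval: Σ|x[n]|² = (1/N)Σ|X[k]|², so Σ|X[k]|² = N·Σ|x[n]|² = 3·10.0000

Σ|X[k]|² = N·Σ|x[n]|² = 3·10.0000 = 30.0000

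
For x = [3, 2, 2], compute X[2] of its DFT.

X[2] = Σ(n=0 to 2) x[n] · ω_3^(2n) where ω_3 = e^(-2πi/3)
= (3)·ω_3^0 + (2)·ω_3^2 + (2)·ω_3^4

X[2] = 1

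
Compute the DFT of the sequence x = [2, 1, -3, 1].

X[k] = Σ(n=0 to 3) x[n] · ω_4^(nk)
where ω_4 = e^(-2πi/4)

Computing each X[k]:
X[0] = 1
X[1] = 5
X[2] = -3
X[3] = 5

X = [1, 5, -3, 5]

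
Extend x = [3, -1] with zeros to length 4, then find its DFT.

Original 2-point DFT: [2, 4]
Zero-padded 4-point DFT provides frequency interpolation.

DFT_4([x, 0, ...]) = [2, 3+1i, 4, 3-1i]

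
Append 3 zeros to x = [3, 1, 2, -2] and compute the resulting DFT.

Original 4-point DFT: [4, 1-3i, 6, 1+3i]
Zero-padded 7-point DFT provides frequency interpolation.

DFT_7([x, 0, ...]) = [4, 4.9804-1.8639i, -0.2714-1.6708i, 3.7911+3.0796i, 3.7911-3.0796i, -0.2714+1.6708i, 4.9804+1.8639i]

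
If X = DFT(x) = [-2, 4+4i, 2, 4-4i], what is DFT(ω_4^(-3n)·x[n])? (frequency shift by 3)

Modulation property: DFT(ω_4^(-3n)·x[n]) = X[(k-3) mod 4], so circularly shift X by 3 positions.

X[k-3] = [4+4i, 2, 4-4i, -2]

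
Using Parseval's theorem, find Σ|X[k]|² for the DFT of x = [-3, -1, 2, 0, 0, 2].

Parseval: Σ|x[n]|² = (1/N)Σ|X[k]|², so Σ|X[k]|² = N·Σ|x[n]|² = 6·18.0000

Σ|X[k]|² = N·Σ|x[n]|² = 6·18.0000 = 108.0000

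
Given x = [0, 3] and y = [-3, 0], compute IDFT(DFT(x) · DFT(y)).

(x ⊛ y)[n] = Σ(m=0 to 1) x[m] · y[(n-m) mod 2]

Computing each output sample:
(x ⊛ y)[0] = 0
(x ⊛ y)[1] = -9

x ⊛ y = [0, -9]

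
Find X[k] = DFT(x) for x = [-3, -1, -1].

X[k] = Σ(n=0 to 2) x[n] · ω_3^(nk)
where ω_3 = e^(-2πi/3)

Computing each X[k]:
X[0] = -5
X[1] = -2
X[2] = -2

X = [-5, -2, -2]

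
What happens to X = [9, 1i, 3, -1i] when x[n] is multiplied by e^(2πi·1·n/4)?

Modulation property: DFT(ω_4^(-1n)·x[n]) = X[(k-1) mod 4], so circularly shift X by 1 positions.

X[k-1] = [-1i, 9, 1i, 3]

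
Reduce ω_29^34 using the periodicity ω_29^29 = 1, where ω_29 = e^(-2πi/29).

Since ω_29^29 = 1, powers reduce modulo 29.
34 mod 29 = 5
So ω_29^34 = ω_29^5 = e^(-2πi·5/29)

ω_29^34 = ω_29^5 = 0.4684-0.8835i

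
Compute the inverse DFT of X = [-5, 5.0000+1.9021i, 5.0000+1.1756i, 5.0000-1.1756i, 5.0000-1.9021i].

x[n] = (1/5) Σ(k=0 to 4) X[k] · e^(2πikn/5)

Computing each x[n]:
x[0] = 3
x[1] = -3
x[2] = -2
x[3] = -2
x[4] = -1

x = [3, -3, -2, -2, -1]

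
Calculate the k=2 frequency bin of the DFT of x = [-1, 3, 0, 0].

X[2] = Σ(n=0 to 3) x[n] · ω_4^(2n) where ω_4 = e^(-2πi/4)
= (-1)·ω_4^0 + (3)·ω_4^2 + (0)·ω_4^4 + (0)·ω_4^6

X[2] = -4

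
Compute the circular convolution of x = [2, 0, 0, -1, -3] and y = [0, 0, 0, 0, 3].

(x ⊛ y)[n] = Σ(m=0 to 4) x[m] · y[(n-m) mod 5]

Computing each output sample:
(x ⊛ y)[0] = 0
(x ⊛ y)[1] = 0
(x ⊛ y)[2] = -3
(x ⊛ y)[3] = -9
(x ⊛ y)[4] = 6

x ⊛ y = [0, 0, -3, -9, 6]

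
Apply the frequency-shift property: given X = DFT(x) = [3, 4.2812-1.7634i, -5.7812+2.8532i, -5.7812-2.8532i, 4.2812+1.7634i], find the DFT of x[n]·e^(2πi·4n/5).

Modulation property: DFT(ω_5^(-4n)·x[n]) = X[(k-4) mod 5], so circularly shift X by 4 positions.

X[k-4] = [4.2812-1.7634i, -5.7812+2.8532i, -5.7812-2.8532i, 4.2812+1.7634i, 3]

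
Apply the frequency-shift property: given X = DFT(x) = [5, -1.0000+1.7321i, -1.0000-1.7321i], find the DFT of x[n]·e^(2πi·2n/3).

Modulation property: DFT(ω_3^(-2n)·x[n]) = X[(k-2) mod 3], so circularly shift X by 2 positions.

X[k-2] = [-1.0000+1.7321i, -1.0000-1.7321i, 5]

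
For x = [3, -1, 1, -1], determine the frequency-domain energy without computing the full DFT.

Parseval: Σ|x[n]|² = (1/N)Σ|X[k]|², so Σ|X[k]|² = N·Σ|x[n]|² = 4·12.0000

Σ|X[k]|² = N·Σ|x[n]|² = 4·12.0000 = 48.0000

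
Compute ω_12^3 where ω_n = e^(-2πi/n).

ω_12^3 = e^(-2πi·3/12)
= cos(-2π·3/12) + i·sin(-2π·3/12)
= cos(-6π/12) + i·sin(-6π/12)

ω_12^3 = cos(-6π/12) + i·sin(-6π/12) = -1i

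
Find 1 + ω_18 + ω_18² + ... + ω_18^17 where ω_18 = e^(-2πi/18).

Sum of all nth roots of unity equals 0 for n > 1 (geometric series with r ≠ 1).

0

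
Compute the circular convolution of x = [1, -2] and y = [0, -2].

(x ⊛ y)[n] = Σ(m=0 to 1) x[m] · y[(n-m) mod 2]

Computing each output sample:
(x ⊛ y)[0] = 4
(x ⊛ y)[1] = -2

x ⊛ y = [4, -2]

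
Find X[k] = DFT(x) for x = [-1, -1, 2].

X[k] = Σ(n=0 to 2) x[n] · ω_3^(nk)
where ω_3 = e^(-2πi/3)

Computing each X[k]:
X[0] = 0
X[1] = -1.5000+2.5981i
X[2] = -1.5000-2.5981i

X = [0, -1.5000+2.5981i, -1.5000-2.5981i]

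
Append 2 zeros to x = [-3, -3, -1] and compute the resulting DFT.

Original 3-point DFT: [-7, -1.0000+1.7321i, -1.0000-1.7321i]
Zero-padded 5-point DFT provides frequency interpolation.

DFT_5([x, 0, ...]) = [-7, -3.1180+3.4410i, -0.8820+0.8123i, -0.8820-0.8123i, -3.1180-3.4410i]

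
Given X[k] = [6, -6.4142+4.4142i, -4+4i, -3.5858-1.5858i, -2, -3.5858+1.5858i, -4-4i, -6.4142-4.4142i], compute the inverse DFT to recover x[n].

x[n] = (1/8) Σ(k=0 to 7) X[k] · e^(2πikn/8)

Computing each x[n]:
x[0] = -3
x[1] = -1
x[2] = 0
x[3] = 2
x[4] = 2
x[5] = 1
x[6] = 3
x[7] = 2

x = [-3, -1, 0, 2, 2, 1, 3, 2]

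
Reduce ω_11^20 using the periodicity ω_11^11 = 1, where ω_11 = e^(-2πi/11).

Since ω_11^11 = 1, powers reduce modulo 11.
20 mod 11 = 9
So ω_11^20 = ω_11^9 = e^(-2πi·9/11)

ω_11^20 = ω_11^9 = 0.4154+0.9096i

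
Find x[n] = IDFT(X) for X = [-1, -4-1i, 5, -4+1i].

x[n] = (1/4) Σ(k=0 to 3) X[k] · e^(2πikn/4)

Computing each x[n]:
x[0] = -1
x[1] = -1
x[2] = 3
x[3] = -2

x = [-1, -1, 3, -2]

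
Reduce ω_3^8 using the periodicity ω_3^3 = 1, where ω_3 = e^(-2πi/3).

Since ω_3^3 = 1, powers reduce modulo 3.
8 mod 3 = 2
So ω_3^8 = ω_3^2 = e^(-2πi·2/3)

ω_3^8 = ω_3^2 = -0.5000+0.8660i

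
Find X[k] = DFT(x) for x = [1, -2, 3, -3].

X[k] = Σ(n=0 to 3) x[n] · ω_4^(nk)
where ω_4 = e^(-2πi/4)

Computing each X[k]:
X[0] = -1
X[1] = -2-1i
X[2] = 9
X[3] = -2+1i

X = [-1, -2-1i, 9, -2+1i]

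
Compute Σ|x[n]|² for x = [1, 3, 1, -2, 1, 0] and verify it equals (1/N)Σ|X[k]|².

Time domain:
Σ|x[n]|² = |1|² + |3|² + |1|² + |-2|² + |1|² + |0|² = 16.0000

Frequency domain:
(1/6)Σ|X[k]|² = (1/6)(|4|² + |3.5000-2.5981i|² + |-3.5000-2.5981i|² + |2|² + |-3.5000+2.5981i|² + |3.5000+2.5981i|²) = (1/6)·96.0000 = 16.0000

Both sides agree, confirming Parseval's theorem.

Σ|x[n]|² = (1/N)Σ|X[k]|² = 16.0000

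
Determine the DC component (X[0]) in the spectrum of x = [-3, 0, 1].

X[0] = Σ(n=0 to 2) x[n] · ω_3^0 = Σ x[n]
= (-3) + (0) + (1)

X[0] = -2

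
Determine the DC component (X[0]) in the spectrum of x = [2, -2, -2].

X[0] = Σ(n=0 to 2) x[n] · ω_3^0 = Σ x[n]
= (2) + (-2) + (-2)

X[0] = -2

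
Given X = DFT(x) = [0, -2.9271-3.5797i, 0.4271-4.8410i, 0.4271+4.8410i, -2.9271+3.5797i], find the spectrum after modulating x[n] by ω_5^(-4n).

Modulation property: DFT(ω_5^(-4n)·x[n]) = X[(k-4) mod 5], so circularly shift X by 4 positions.

X[k-4] = [-2.9271-3.5797i, 0.4271-4.8410i, 0.4271+4.8410i, -2.9271+3.5797i, 0]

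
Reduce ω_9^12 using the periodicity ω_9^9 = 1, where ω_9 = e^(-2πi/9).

Since ω_9^9 = 1, powers reduce modulo 9.
12 mod 9 = 3
So ω_9^12 = ω_9^3 = e^(-2πi·3/9)

ω_9^12 = ω_9^3 = -0.5000-0.8660i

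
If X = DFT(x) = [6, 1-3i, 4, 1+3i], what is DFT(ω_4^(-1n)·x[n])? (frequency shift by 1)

Modulation property: DFT(ω_4^(-1n)·x[n]) = X[(k-1) mod 4], so circularly shift X by 1 positions.

X[k-1] = [1+3i, 6, 1-3i, 4]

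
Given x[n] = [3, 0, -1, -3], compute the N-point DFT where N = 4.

X[k] = Σ(n=0 to 3) x[n] · ω_4^(nk)
where ω_4 = e^(-2πi/4)

Computing each X[k]:
X[0] = -1
X[1] = 4-3i
X[2] = 5
X[3] = 4+3i

X = [-1, 4-3i, 5, 4+3i]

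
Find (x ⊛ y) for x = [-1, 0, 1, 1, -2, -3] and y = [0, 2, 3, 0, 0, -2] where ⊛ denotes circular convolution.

(x ⊛ y)[n] = Σ(m=0 to 5) x[m] · y[(n-m) mod 6]

Computing each output sample:
(x ⊛ y)[0] = -12
(x ⊛ y)[1] = -13
(x ⊛ y)[2] = -5
(x ⊛ y)[3] = 6
(x ⊛ y)[4] = 11
(x ⊛ y)[5] = 1

x ⊛ y = [-12, -13, -5, 6, 11, 1]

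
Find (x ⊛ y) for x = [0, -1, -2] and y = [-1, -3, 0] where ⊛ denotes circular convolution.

(x ⊛ y)[n] = Σ(m=0 to 2) x[m] · y[(n-m) mod 3]

Computing each output sample:
(x ⊛ y)[0] = 6
(x ⊛ y)[1] = 1
(x ⊛ y)[2] = 5

x ⊛ y = [6, 1, 5]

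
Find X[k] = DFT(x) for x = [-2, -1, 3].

X[k] = Σ(n=0 to 2) x[n] · ω_3^(nk)
where ω_3 = e^(-2πi/3)

Computing each X[k]:
X[0] = 0
X[1] = -3.0000+3.4641i
X[2] = -3.0000-3.4641i

X = [0, -3.0000+3.4641i, -3.0000-3.4641i]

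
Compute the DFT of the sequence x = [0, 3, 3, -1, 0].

X[k] = Σ(n=0 to 4) x[n] · ω_5^(nk)
where ω_5 = e^(-2πi/5)

Computing each X[k]:
X[0] = 5
X[1] = -0.6910-5.2043i
X[2] = -1.8090+2.0409i
X[3] = -1.8090-2.0409i
X[4] = -0.6910+5.2043i

X = [5, -0.6910-5.2043i, -1.8090+2.0409i, -1.8090-2.0409i, -0.6910+5.2043i]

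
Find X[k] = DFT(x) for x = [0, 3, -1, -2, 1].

X[k] = Σ(n=0 to 4) x[n] · ω_5^(nk)
where ω_5 = e^(-2πi/5)

Computing each X[k]:
X[0] = 1
X[1] = 3.6631-2.4899i
X[2] = -4.1631-0.2245i
X[3] = -4.1631+0.2245i
X[4] = 3.6631+2.4899i

X = [1, 3.6631-2.4899i, -4.1631-0.2245i, -4.1631+0.2245i, 3.6631+2.4899i]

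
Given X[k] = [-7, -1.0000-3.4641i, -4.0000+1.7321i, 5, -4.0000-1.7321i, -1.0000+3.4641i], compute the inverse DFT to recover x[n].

x[n] = (1/6) Σ(k=0 to 5) X[k] · e^(2πikn/6)

Computing each x[n]:
x[0] = -2
x[1] = -1
x[2] = 2
x[3] = -3
x[4] = -1
x[5] = -2

x = [-2, -1, 2, -3, -1, -2]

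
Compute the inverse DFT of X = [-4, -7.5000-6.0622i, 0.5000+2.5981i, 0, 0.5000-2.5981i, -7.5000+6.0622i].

x[n] = (1/6) Σ(k=0 to 5) X[k] · e^(2πikn/6)

Computing each x[n]:
x[0] = -3
x[1] = -1
x[2] = 3
x[3] = 2
x[4] = -2
x[5] = -3

x = [-3, -1, 3, 2, -2, -3]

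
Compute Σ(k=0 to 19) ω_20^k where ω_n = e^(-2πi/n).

Sum of all nth roots of unity equals 0 for n > 1 (geometric series with r ≠ 1).

0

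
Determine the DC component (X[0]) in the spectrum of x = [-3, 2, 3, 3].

X[0] = Σ(n=0 to 3) x[n] · ω_4^0 = Σ x[n]
= (-3) + (2) + (3) + (3)

X[0] = 5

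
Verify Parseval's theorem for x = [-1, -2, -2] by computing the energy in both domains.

Time domain:
Σ|x[n]|² = |-1|² + |-2|² + |-2|² = 9.0000

Frequency domain:
(1/3)Σ|X[k]|² = (1/3)(|-5|² + |1|² + |1|²) = (1/3)·27.0000 = 9.0000

Both sides agree, confirming Parseval's theorem.

Σ|x[n]|² = (1/N)Σ|X[k]|² = 9.0000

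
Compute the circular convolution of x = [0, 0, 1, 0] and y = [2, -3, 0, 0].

(x ⊛ y)[n] = Σ(m=0 to 3) x[m] · y[(n-m) mod 4]

Computing each output sample:
(x ⊛ y)[0] = 0
(x ⊛ y)[1] = 0
(x ⊛ y)[2] = 2
(x ⊛ y)[3] = -3

x ⊛ y = [0, 0, 2, -3]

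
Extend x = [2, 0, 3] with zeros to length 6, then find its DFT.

Original 3-point DFT: [5, 0.5000+2.5981i, 0.5000-2.5981i]
Zero-padded 6-point DFT provides frequency interpolation.

DFT_6([x, 0, ...]) = [5, 0.5000-2.5981i, 0.5000+2.5981i, 5, 0.5000-2.5981i, 0.5000+2.5981i]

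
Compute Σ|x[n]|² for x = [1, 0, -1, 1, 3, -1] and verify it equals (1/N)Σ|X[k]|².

Time domain:
Σ|x[n]|² = |1|² + |0|² + |-1|² + |1|² + |3|² + |-1|² = 13.0000

Frequency domain:
(1/6)Σ|X[k]|² = (1/6)(|3|² + |-1.5000+2.5981i|² + |1.5000-4.3301i|² + |3|² + |1.5000+4.3301i|² + |-1.5000-2.5981i|²) = (1/6)·78.0000 = 13.0000

Both sides agree, confirming Parseval's theorem.

Σ|x[n]|² = (1/N)Σ|X[k]|² = 13.0000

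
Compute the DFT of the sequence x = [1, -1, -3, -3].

X[k] = Σ(n=0 to 3) x[n] · ω_4^(nk)
where ω_4 = e^(-2πi/4)

Computing each X[k]:
X[0] = -6
X[1] = 4-2i
X[2] = 2
X[3] = 4+2i

X = [-6, 4-2i, 2, 4+2i]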